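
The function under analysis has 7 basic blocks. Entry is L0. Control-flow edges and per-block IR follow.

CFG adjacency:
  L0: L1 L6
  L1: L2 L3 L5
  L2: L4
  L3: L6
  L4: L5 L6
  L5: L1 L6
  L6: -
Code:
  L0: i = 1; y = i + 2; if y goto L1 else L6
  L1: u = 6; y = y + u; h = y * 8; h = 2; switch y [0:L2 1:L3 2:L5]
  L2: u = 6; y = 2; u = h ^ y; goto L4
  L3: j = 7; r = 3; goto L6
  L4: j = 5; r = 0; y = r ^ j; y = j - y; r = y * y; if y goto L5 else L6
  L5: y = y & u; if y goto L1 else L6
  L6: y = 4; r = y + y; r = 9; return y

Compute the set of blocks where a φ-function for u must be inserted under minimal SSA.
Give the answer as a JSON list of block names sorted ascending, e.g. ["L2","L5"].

idom tree: L1←L0 L2←L1 L3←L1 L4←L2 L5←L1 L6←L0
Dom at joins:
  L1: preds {L0,L5}: {L0} ∩ {L0,L1,L5} = {L0}; idom=L0
  L5: preds {L1,L4}: {L0,L1} ∩ {L0,L1,L2,L4} = {L0,L1}; idom=L1
  L6: preds {L0,L3,L4,L5}: {L0} ∩ {L0,L1,L3} ∩ {L0,L1,L2,L4} ∩ {L0,L1,L5} = {L0}; idom=L0

DF derivation:
  L1←L0: walk · to L0
  L1←L5: walk L5→L1 to L0
  L5←L1: walk · to L1
  L5←L4: walk L4→L2 to L1
  L6←L0: walk · to L0
  L6←L3: walk L3→L1 to L0
  L6←L4: walk L4→L2→L1 to L0
  L6←L5: walk L5→L1 to L0
  L0 → ∅
  L1 → {L1,L6}
  L2 → {L5,L6}
  L3 → {L6}
  L4 → {L5,L6}
  L5 → {L1,L6}
  L6 → ∅

φ for u: defs {L1,L2}
  DF⁺ = {L1,L5,L6}

Answer: ["L1", "L5", "L6"]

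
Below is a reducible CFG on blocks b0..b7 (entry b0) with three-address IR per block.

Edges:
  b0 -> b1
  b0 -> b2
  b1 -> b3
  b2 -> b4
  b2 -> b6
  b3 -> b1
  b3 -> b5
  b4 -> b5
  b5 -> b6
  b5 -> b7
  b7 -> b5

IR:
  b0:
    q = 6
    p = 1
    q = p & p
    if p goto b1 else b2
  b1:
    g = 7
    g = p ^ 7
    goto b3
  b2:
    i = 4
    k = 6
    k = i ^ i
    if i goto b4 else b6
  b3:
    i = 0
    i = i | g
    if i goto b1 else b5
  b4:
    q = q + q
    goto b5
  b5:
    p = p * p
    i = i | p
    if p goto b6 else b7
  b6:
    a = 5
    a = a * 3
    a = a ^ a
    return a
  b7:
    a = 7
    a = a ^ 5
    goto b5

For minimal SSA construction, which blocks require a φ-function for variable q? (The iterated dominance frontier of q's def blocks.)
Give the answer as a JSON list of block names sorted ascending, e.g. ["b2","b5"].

idom tree: b1←b0 b2←b0 b3←b1 b4←b2 b5←b0 b6←b0 b7←b5
Dom at joins:
  b1: preds {b0,b3}: {b0} ∩ {b0,b1,b3} = {b0}; idom=b0
  b5: preds {b3,b4,b7}: {b0,b1,b3} ∩ {b0,b2,b4} ∩ {b0,b5,b7} = {b0}; idom=b0
  b6: preds {b2,b5}: {b0,b2} ∩ {b0,b5} = {b0}; idom=b0

DF walk-up:
  join b1 pred b0: · stop@b0
  join b1 pred b3: b3→b1 stop@b0
  join b5 pred b3: b3→b1 stop@b0
  join b5 pred b4: b4→b2 stop@b0
  join b5 pred b7: b7→b5 stop@b0
  join b6 pred b2: b2 stop@b0
  join b6 pred b5: b5 stop@b0
  b0: DF=∅
  b1: DF={b1,b5}
  b2: DF={b5,b6}
  b3: DF={b1,b5}
  b4: DF={b5}
  b5: DF={b5,b6}
  b6: DF=∅
  b7: DF={b5}

φ for q: defs {b0,b4}
  DF⁺ = {b5,b6}

Answer: ["b5", "b6"]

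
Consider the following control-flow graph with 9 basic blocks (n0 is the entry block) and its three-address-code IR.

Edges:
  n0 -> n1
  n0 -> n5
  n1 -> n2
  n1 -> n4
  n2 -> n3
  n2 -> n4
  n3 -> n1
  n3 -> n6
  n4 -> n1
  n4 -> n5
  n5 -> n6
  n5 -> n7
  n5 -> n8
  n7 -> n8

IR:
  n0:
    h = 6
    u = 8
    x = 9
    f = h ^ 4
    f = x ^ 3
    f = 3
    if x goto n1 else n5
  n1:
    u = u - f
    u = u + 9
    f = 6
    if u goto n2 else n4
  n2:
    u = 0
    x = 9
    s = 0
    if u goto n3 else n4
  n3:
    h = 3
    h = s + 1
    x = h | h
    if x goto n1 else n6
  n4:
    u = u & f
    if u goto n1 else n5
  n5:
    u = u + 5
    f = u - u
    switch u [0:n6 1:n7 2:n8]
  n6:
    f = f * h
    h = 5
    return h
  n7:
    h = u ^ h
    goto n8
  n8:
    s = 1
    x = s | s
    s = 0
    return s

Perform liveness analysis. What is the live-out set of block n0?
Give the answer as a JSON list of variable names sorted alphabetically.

Answer: ["f", "h", "u"]

Derivation:
def/use:
  n0: def={f,h,u,x} ue=∅
  n1: def={f,u} ue={f,u}
  n2: def={s,u,x} ue=∅
  n3: def={h,x} ue={s}
  n4: def={u} ue={f,u}
  n5: def={f,u} ue={u}
  n6: def={f,h} ue={f,h}
  n7: def={h} ue={h,u}
  n8: def={s,x} ue=∅

Live sets:
  n0 li=∅ lo={f,h,u}
  n1 li={f,h,u} lo={f,h,u}
  n2 li={f,h} lo={f,h,s,u}
  n3 li={f,s,u} lo={f,h,u}
  n4 li={f,h,u} lo={f,h,u}
  n5 li={h,u} lo={f,h,u}
  n6 li={f,h} lo=∅
  n7 li={h,u} lo=∅
  n8 li=∅ lo=∅

live-out(n0) = ["f", "h", "u"]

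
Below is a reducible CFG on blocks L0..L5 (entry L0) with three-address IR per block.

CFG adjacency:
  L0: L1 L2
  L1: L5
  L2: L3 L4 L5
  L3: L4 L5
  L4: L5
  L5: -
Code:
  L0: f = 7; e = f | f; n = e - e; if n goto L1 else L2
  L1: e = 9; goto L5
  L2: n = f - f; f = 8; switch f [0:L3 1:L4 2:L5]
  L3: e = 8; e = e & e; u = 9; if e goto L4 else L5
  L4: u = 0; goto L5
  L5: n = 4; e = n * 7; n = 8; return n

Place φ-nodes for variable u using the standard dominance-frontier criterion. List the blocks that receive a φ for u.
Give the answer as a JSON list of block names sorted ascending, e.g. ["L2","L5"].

Answer: ["L4", "L5"]

Derivation:
idom tree: L1←L0 L2←L0 L3←L2 L4←L2 L5←L0
Dom∩ at merges:
  L4: preds {L2,L3}: {L0,L2} ∩ {L0,L2,L3} = {L0,L2}; idom=L2
  L5: preds {L1,L2,L3,L4}: {L0,L1} ∩ {L0,L2} ∩ {L0,L2,L3} ∩ {L0,L2,L4} = {L0}; idom=L0

Frontier:
  L4←L2: walk · to L2
  L4←L3: walk L3 to L2
  L5←L1: walk L1 to L0
  L5←L2: walk L2 to L0
  L5←L3: walk L3→L2 to L0
  L5←L4: walk L4→L2 to L0
  DF(L0)=∅
  DF(L1)={L5}
  DF(L2)={L5}
  DF(L3)={L4,L5}
  DF(L4)={L5}
  DF(L5)=∅

φ for u: defs {L3,L4}
  DF⁺ = {L4,L5}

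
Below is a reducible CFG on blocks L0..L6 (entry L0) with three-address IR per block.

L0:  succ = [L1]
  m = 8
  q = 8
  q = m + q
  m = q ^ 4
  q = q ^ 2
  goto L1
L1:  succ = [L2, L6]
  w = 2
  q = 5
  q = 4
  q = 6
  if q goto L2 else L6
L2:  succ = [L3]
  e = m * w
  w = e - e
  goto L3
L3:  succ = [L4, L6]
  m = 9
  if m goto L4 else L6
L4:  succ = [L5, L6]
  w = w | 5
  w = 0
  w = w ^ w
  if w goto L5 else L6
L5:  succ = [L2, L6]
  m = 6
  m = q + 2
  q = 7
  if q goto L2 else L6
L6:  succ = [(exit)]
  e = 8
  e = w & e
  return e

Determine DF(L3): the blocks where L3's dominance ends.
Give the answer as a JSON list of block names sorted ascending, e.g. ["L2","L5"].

Answer: ["L2", "L6"]

Working:
idom tree: L1←L0 L2←L1 L3←L2 L4←L3 L5←L4 L6←L1
Join-block Dom:
  L2: preds {L1,L5}: {L0,L1} ∩ {L0,L1,L2,L3,L4,L5} = {L0,L1}; idom=L1
  L6: preds {L1,L3,L4,L5}: {L0,L1} ∩ {L0,L1,L2,L3} ∩ {L0,L1,L2,L3,L4} ∩ {L0,L1,L2,L3,L4,L5} = {L0,L1}; idom=L1

DF derivation:
  join L2 pred L1: · stop@L1
  join L2 pred L5: L5→L4→L3→L2 stop@L1
  join L6 pred L1: · stop@L1
  join L6 pred L3: L3→L2 stop@L1
  join L6 pred L4: L4→L3→L2 stop@L1
  join L6 pred L5: L5→L4→L3→L2 stop@L1
  L0: DF=∅
  L1: DF=∅
  L2: DF={L2,L6}
  L3: DF={L2,L6}
  L4: DF={L2,L6}
  L5: DF={L2,L6}
  L6: DF=∅

DF(L3) = ["L2", "L6"]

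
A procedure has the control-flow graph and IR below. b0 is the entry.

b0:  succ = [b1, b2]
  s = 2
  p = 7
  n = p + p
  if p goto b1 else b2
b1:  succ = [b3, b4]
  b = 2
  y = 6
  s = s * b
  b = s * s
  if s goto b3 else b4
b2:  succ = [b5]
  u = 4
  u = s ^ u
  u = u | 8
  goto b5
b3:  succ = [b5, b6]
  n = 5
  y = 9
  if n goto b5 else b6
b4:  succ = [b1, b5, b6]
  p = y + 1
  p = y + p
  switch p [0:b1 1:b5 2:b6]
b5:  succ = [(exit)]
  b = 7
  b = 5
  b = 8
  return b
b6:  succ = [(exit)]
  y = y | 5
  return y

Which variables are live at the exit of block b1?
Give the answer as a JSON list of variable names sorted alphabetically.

Per-block:
  b0 def {n,p,s} use ∅
  b1 def {b,s,y} use {s}
  b2 def {u} use {s}
  b3 def {n,y} use ∅
  b4 def {p} use {y}
  b5 def {b} use ∅
  b6 def {y} use {y}

Backward fixpoint:
  live b0: ∅→{s}
  live b1: {s}→{s,y}
  live b2: {s}→∅
  live b3: ∅→{y}
  live b4: {s,y}→{s,y}
  live b5: ∅→∅
  live b6: {y}→∅

live-out(b1) = ["s", "y"]

Answer: ["s", "y"]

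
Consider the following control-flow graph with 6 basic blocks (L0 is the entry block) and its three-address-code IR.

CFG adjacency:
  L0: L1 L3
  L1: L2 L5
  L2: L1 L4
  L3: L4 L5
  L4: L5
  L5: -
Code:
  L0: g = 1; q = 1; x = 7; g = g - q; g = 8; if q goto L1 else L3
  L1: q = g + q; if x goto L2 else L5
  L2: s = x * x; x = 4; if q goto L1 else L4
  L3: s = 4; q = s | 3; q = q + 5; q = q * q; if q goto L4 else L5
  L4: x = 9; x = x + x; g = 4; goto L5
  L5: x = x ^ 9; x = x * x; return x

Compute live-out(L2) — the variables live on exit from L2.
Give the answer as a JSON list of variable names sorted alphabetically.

def/use:
  L0: {g,q,x} / ∅
  L1: {q} / {g,q,x}
  L2: {s,x} / {q,x}
  L3: {q,s} / ∅
  L4: {g,x} / ∅
  L5: {x} / {x}

Backward fixpoint:
  L0: in=∅ out={g,q,x}
  L1: in={g,q,x} out={g,q,x}
  L2: in={g,q,x} out={g,q,x}
  L3: in={x} out={x}
  L4: in=∅ out={x}
  L5: in={x} out=∅

live-out(L2) = ["g", "q", "x"]

Answer: ["g", "q", "x"]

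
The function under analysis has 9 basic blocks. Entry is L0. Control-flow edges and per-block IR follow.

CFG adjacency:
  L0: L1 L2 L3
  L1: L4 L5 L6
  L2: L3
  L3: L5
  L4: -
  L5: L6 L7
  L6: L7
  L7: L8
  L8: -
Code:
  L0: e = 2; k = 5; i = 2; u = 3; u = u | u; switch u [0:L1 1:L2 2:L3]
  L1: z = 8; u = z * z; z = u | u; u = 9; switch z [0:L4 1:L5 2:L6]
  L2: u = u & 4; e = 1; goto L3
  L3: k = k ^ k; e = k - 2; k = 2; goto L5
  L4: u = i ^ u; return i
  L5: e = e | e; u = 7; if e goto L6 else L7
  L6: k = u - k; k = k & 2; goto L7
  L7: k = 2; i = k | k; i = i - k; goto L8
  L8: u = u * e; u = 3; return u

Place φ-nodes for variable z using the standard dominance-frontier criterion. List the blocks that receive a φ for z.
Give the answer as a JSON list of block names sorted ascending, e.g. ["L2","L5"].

idom tree: L1←L0 L2←L0 L3←L0 L4←L1 L5←L0 L6←L0 L7←L0 L8←L7
Dom∩ at merges:
  L3: preds {L0,L2}: {L0} ∩ {L0,L2} = {L0}; idom=L0
  L5: preds {L1,L3}: {L0,L1} ∩ {L0,L3} = {L0}; idom=L0
  L6: preds {L1,L5}: {L0,L1} ∩ {L0,L5} = {L0}; idom=L0
  L7: preds {L5,L6}: {L0,L5} ∩ {L0,L6} = {L0}; idom=L0

DF walk-up:
  L3←L0: walk · to L0
  L3←L2: walk L2 to L0
  L5←L1: walk L1 to L0
  L5←L3: walk L3 to L0
  L6←L1: walk L1 to L0
  L6←L5: walk L5 to L0
  L7←L5: walk L5 to L0
  L7←L6: walk L6 to L0
  DF(L0)=∅
  DF(L1)={L5,L6}
  DF(L2)={L3}
  DF(L3)={L5}
  DF(L4)=∅
  DF(L5)={L6,L7}
  DF(L6)={L7}
  DF(L7)=∅
  DF(L8)=∅

φ for z: defs {L1}
  DF⁺ = {L5,L6,L7}

Answer: ["L5", "L6", "L7"]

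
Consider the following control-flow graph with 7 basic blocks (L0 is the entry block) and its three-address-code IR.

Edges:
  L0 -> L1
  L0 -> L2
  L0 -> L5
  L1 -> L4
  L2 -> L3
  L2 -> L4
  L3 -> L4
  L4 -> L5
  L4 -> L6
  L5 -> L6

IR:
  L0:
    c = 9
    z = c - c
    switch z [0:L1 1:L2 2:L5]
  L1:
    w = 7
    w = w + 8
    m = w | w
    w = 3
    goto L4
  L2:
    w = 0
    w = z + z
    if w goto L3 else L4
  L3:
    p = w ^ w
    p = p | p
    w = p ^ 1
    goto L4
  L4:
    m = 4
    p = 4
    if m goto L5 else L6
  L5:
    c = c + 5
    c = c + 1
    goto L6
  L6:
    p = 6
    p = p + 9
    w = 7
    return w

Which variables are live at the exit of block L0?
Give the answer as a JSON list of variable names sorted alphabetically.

Per-block:
  L0: {c,z} / ∅
  L1: {m,w} / ∅
  L2: {w} / {z}
  L3: {p,w} / {w}
  L4: {m,p} / ∅
  L5: {c} / {c}
  L6: {p,w} / ∅

Live sets:
  L0 li=∅ lo={c,z}
  L1 li={c} lo={c}
  L2 li={c,z} lo={c,w}
  L3 li={c,w} lo={c}
  L4 li={c} lo={c}
  L5 li={c} lo=∅
  L6 li=∅ lo=∅

live-out(L0) = ["c", "z"]

Answer: ["c", "z"]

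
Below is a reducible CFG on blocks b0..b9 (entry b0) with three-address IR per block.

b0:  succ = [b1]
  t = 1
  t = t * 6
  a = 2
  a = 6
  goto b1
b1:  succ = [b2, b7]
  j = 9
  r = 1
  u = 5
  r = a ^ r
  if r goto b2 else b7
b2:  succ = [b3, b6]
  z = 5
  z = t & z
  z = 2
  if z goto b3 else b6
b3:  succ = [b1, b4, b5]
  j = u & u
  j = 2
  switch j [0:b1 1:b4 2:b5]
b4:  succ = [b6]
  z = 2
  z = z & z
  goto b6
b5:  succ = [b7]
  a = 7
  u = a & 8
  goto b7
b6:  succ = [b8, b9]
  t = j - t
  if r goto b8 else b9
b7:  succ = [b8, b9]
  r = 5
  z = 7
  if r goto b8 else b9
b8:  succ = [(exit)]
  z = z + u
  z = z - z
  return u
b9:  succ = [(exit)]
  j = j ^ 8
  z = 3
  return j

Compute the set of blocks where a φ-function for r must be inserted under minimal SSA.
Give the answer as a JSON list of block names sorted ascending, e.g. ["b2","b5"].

Answer: ["b1", "b8", "b9"]

Analysis:
idom tree: b1←b0 b2←b1 b3←b2 b4←b3 b5←b3 b6←b2 b7←b1 b8←b1 b9←b1
Dom∩ at merges:
  b1: preds {b0,b3}: {b0} ∩ {b0,b1,b2,b3} = {b0}; idom=b0
  b6: preds {b2,b4}: {b0,b1,b2} ∩ {b0,b1,b2,b3,b4} = {b0,b1,b2}; idom=b2
  b7: preds {b1,b5}: {b0,b1} ∩ {b0,b1,b2,b3,b5} = {b0,b1}; idom=b1
  b8: preds {b6,b7}: {b0,b1,b2,b6} ∩ {b0,b1,b7} = {b0,b1}; idom=b1
  b9: preds {b6,b7}: {b0,b1,b2,b6} ∩ {b0,b1,b7} = {b0,b1}; idom=b1

Frontier:
  join b1 pred b0: · stop@b0
  join b1 pred b3: b3→b2→b1 stop@b0
  join b6 pred b2: · stop@b2
  join b6 pred b4: b4→b3 stop@b2
  join b7 pred b1: · stop@b1
  join b7 pred b5: b5→b3→b2 stop@b1
  join b8 pred b6: b6→b2 stop@b1
  join b8 pred b7: b7 stop@b1
  join b9 pred b6: b6→b2 stop@b1
  join b9 pred b7: b7 stop@b1
  b0 → ∅
  b1 → {b1}
  b2 → {b1,b7,b8,b9}
  b3 → {b1,b6,b7}
  b4 → {b6}
  b5 → {b7}
  b6 → {b8,b9}
  b7 → {b8,b9}
  b8 → ∅
  b9 → ∅

φ for r: defs {b1,b7}
  DF⁺ = {b1,b8,b9}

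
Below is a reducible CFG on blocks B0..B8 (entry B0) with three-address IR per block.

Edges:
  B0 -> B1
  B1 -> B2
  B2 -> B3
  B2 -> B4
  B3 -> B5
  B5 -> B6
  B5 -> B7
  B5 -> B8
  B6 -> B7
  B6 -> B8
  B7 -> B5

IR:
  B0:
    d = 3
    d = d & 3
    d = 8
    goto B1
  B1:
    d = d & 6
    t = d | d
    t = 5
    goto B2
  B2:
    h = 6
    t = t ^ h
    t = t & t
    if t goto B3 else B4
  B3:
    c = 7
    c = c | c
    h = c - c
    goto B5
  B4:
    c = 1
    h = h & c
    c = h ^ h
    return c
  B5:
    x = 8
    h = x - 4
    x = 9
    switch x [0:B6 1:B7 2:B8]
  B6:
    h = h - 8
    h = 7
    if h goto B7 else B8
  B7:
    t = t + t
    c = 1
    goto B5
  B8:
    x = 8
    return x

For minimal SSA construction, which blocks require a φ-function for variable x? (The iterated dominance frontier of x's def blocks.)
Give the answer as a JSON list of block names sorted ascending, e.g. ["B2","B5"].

Answer: ["B5"]

Analysis:
idom tree: B1←B0 B2←B1 B3←B2 B4←B2 B5←B3 B6←B5 B7←B5 B8←B5
Join-block Dom:
  B5: preds {B3,B7}: {B0,B1,B2,B3} ∩ {B0,B1,B2,B3,B5,B7} = {B0,B1,B2,B3}; idom=B3
  B7: preds {B5,B6}: {B0,B1,B2,B3,B5} ∩ {B0,B1,B2,B3,B5,B6} = {B0,B1,B2,B3,B5}; idom=B5
  B8: preds {B5,B6}: {B0,B1,B2,B3,B5} ∩ {B0,B1,B2,B3,B5,B6} = {B0,B1,B2,B3,B5}; idom=B5

DF walk-up:
  B5←B3: walk · to B3
  B5←B7: walk B7→B5 to B3
  B7←B5: walk · to B5
  B7←B6: walk B6 to B5
  B8←B5: walk · to B5
  B8←B6: walk B6 to B5
  DF(B0)=∅
  DF(B1)=∅
  DF(B2)=∅
  DF(B3)=∅
  DF(B4)=∅
  DF(B5)={B5}
  DF(B6)={B7,B8}
  DF(B7)={B5}
  DF(B8)=∅

φ for x: defs {B5,B8}
  DF⁺ = {B5}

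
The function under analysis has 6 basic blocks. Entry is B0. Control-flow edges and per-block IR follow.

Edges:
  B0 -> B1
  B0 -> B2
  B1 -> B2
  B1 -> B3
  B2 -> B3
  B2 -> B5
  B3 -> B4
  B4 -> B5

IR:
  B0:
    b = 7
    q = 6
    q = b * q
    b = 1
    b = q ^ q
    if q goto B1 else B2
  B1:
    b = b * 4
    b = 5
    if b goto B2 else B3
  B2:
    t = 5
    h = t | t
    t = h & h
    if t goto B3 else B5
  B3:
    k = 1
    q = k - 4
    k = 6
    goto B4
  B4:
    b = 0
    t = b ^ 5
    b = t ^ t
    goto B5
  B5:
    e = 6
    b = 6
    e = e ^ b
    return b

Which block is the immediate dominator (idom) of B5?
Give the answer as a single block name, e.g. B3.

idom tree: B1←B0 B2←B0 B3←B0 B4←B3 B5←B0
Dom∩ at merges:
  B2: preds {B0,B1}: {B0} ∩ {B0,B1} = {B0}; idom=B0
  B3: preds {B1,B2}: {B0,B1} ∩ {B0,B2} = {B0}; idom=B0
  B5: preds {B2,B4}: {B0,B2} ∩ {B0,B3,B4} = {B0}; idom=B0

idom(B5) = B0

Answer: B0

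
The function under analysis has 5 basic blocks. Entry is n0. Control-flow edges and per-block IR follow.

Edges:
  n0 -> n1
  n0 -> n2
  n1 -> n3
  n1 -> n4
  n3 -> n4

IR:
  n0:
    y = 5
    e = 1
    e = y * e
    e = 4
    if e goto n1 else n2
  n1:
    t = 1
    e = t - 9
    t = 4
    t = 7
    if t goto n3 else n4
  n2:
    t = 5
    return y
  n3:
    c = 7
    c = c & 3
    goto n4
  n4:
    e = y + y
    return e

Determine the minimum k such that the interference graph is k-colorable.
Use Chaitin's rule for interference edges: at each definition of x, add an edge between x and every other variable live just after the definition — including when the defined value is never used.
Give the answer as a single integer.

Answer: 2

Working:
Block summaries:
  n0: {e,y} / ∅
  n1: {e,t} / ∅
  n2: {t} / {y}
  n3: {c} / ∅
  n4: {e} / {y}

Live sets:
  n0: in=∅ out={y}
  n1: in={y} out={y}
  n2: in={y} out=∅
  n3: in={y} out={y}
  n4: in={y} out=∅

Interfere edges:
  c — {y}
  e — {y}
  t — {y}
  y — {c,e,t}

Registers:
  {c,y} pairwise interfere (2-clique) ⇒ χ ≥ 2
  assign c→c1 e→c1 t→c1 y→c0 — no edge inside a register ⇒ χ ≤ 2
  χ = 2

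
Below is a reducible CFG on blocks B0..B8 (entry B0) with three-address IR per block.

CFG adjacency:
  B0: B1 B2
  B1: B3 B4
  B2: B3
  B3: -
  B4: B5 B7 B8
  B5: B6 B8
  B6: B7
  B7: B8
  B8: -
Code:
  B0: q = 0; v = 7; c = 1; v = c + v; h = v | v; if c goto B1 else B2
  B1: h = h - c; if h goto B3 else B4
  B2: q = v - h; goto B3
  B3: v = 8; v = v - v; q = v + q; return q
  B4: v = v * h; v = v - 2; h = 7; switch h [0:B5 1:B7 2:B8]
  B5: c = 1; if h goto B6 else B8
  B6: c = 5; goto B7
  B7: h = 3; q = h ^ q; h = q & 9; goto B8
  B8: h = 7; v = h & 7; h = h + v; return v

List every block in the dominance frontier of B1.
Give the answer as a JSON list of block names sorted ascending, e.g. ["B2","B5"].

idom tree: B1←B0 B2←B0 B3←B0 B4←B1 B5←B4 B6←B5 B7←B4 B8←B4
Dom∩ at merges:
  B3: preds {B1,B2}: {B0,B1} ∩ {B0,B2} = {B0}; idom=B0
  B7: preds {B4,B6}: {B0,B1,B4} ∩ {B0,B1,B4,B5,B6} = {B0,B1,B4}; idom=B4
  B8: preds {B4,B5,B7}: {B0,B1,B4} ∩ {B0,B1,B4,B5} ∩ {B0,B1,B4,B7} = {B0,B1,B4}; idom=B4

DF derivation:
  join B3 pred B1: B1 stop@B0
  join B3 pred B2: B2 stop@B0
  join B7 pred B4: · stop@B4
  join B7 pred B6: B6→B5 stop@B4
  join B8 pred B4: · stop@B4
  join B8 pred B5: B5 stop@B4
  join B8 pred B7: B7 stop@B4
  B0: DF=∅
  B1: DF={B3}
  B2: DF={B3}
  B3: DF=∅
  B4: DF=∅
  B5: DF={B7,B8}
  B6: DF={B7}
  B7: DF={B8}
  B8: DF=∅

DF(B1) = ["B3"]

Answer: ["B3"]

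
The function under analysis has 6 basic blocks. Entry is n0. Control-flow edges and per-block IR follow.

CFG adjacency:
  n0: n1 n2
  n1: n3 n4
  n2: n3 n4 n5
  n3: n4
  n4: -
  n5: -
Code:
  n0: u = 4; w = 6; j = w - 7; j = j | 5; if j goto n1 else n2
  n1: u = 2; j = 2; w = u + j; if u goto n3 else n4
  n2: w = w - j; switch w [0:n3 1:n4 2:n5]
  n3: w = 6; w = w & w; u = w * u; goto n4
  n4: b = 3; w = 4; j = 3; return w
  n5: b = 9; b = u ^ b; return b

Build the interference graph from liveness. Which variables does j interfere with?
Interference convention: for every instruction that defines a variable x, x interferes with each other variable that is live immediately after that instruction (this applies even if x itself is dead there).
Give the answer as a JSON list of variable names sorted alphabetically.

Block summaries:
  n0 def {j,u,w} use ∅
  n1 def {j,u,w} use ∅
  n2 def {w} use {j,w}
  n3 def {u,w} use {u}
  n4 def {b,j,w} use ∅
  n5 def {b} use {u}

Liveness:
  n0: in=∅ out={j,u,w}
  n1: in=∅ out={u}
  n2: in={j,u,w} out={u}
  n3: in={u} out=∅
  n4: in=∅ out=∅
  n5: in={u} out=∅

Interference:
  b — {u}
  j — {u,w}
  u — {b,j,w}
  w — {j,u}

N(j) = ["u", "w"]

Answer: ["u", "w"]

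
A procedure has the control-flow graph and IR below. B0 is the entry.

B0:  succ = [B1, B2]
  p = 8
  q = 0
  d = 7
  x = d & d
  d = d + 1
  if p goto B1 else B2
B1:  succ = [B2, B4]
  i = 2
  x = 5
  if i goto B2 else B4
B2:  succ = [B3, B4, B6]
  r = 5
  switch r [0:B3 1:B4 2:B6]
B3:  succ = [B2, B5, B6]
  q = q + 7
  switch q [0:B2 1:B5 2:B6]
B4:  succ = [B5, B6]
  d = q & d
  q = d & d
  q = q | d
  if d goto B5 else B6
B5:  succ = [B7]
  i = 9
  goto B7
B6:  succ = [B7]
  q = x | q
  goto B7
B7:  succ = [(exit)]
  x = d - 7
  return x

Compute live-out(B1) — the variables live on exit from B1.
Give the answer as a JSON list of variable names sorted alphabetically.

Answer: ["d", "q", "x"]

Working:
Block summaries:
  B0: def={d,p,q,x} ue=∅
  B1: def={i,x} ue=∅
  B2: def={r} ue=∅
  B3: def={q} ue={q}
  B4: def={d,q} ue={d,q}
  B5: def={i} ue=∅
  B6: def={q} ue={q,x}
  B7: def={x} ue={d}

Live sets:
  B0 li=∅ lo={d,q,x}
  B1 li={d,q} lo={d,q,x}
  B2 li={d,q,x} lo={d,q,x}
  B3 li={d,q,x} lo={d,q,x}
  B4 li={d,q,x} lo={d,q,x}
  B5 li={d} lo={d}
  B6 li={d,q,x} lo={d}
  B7 li={d} lo=∅

live-out(B1) = ["d", "q", "x"]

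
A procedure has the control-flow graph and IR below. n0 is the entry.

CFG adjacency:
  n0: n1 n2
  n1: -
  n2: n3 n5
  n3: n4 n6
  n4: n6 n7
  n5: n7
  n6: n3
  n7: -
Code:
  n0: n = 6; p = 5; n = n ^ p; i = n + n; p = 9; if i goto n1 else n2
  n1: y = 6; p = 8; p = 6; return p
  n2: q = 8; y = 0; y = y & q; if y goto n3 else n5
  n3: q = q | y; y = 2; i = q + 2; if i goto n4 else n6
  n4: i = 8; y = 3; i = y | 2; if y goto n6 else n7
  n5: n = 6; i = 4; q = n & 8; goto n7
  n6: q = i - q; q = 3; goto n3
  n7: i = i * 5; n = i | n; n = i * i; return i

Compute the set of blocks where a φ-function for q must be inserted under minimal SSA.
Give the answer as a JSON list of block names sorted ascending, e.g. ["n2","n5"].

idom tree: n1←n0 n2←n0 n3←n2 n4←n3 n5←n2 n6←n3 n7←n2
Dom at joins:
  n3: preds {n2,n6}: {n0,n2} ∩ {n0,n2,n3,n6} = {n0,n2}; idom=n2
  n6: preds {n3,n4}: {n0,n2,n3} ∩ {n0,n2,n3,n4} = {n0,n2,n3}; idom=n3
  n7: preds {n4,n5}: {n0,n2,n3,n4} ∩ {n0,n2,n5} = {n0,n2}; idom=n2

DF derivation:
  n3←n2: walk · to n2
  n3←n6: walk n6→n3 to n2
  n6←n3: walk · to n3
  n6←n4: walk n4 to n3
  n7←n4: walk n4→n3 to n2
  n7←n5: walk n5 to n2
  DF(n0)=∅
  DF(n1)=∅
  DF(n2)=∅
  DF(n3)={n3,n7}
  DF(n4)={n6,n7}
  DF(n5)={n7}
  DF(n6)={n3}
  DF(n7)=∅

φ for q: defs {n2,n3,n5,n6}
  DF⁺ = {n3,n7}

Answer: ["n3", "n7"]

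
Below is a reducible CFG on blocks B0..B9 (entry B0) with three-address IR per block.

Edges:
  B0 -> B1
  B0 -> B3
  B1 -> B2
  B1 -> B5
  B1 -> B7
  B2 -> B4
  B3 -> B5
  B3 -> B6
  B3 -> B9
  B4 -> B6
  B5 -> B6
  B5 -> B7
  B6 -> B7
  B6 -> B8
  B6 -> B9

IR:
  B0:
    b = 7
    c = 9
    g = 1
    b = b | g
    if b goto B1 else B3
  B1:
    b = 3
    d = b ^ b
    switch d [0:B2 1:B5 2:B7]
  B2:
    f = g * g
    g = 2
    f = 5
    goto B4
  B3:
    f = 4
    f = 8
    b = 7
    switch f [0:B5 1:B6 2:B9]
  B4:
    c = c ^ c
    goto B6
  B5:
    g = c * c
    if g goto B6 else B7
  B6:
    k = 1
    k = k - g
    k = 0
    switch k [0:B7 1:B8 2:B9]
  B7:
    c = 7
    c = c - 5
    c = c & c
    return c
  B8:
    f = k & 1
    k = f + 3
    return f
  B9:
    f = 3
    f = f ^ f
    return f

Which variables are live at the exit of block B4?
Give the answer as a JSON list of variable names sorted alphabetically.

Answer: ["g"]

Analysis:
def/use:
  B0: def={b,c,g} ue=∅
  B1: def={b,d} ue=∅
  B2: def={f,g} ue={g}
  B3: def={b,f} ue=∅
  B4: def={c} ue={c}
  B5: def={g} ue={c}
  B6: def={k} ue={g}
  B7: def={c} ue=∅
  B8: def={f,k} ue={k}
  B9: def={f} ue=∅

Backward fixpoint:
  B0 li=∅ lo={c,g}
  B1 li={c,g} lo={c,g}
  B2 li={c,g} lo={c,g}
  B3 li={c,g} lo={c,g}
  B4 li={c,g} lo={g}
  B5 li={c} lo={g}
  B6 li={g} lo={k}
  B7 li=∅ lo=∅
  B8 li={k} lo=∅
  B9 li=∅ lo=∅

live-out(B4) = ["g"]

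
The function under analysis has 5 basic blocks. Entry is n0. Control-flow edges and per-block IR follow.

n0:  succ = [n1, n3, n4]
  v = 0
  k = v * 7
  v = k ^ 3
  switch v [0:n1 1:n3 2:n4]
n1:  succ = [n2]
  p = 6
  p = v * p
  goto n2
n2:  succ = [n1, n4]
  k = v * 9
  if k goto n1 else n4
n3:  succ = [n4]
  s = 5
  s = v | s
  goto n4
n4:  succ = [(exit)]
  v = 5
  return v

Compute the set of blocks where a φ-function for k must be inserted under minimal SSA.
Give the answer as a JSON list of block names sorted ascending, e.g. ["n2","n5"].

idom tree: n1←n0 n2←n1 n3←n0 n4←n0
Dom∩ at merges:
  n1: preds {n0,n2}: {n0} ∩ {n0,n1,n2} = {n0}; idom=n0
  n4: preds {n0,n2,n3}: {n0} ∩ {n0,n1,n2} ∩ {n0,n3} = {n0}; idom=n0

DF walk-up:
  n1←n0: walk · to n0
  n1←n2: walk n2→n1 to n0
  n4←n0: walk · to n0
  n4←n2: walk n2→n1 to n0
  n4←n3: walk n3 to n0
  n0: DF=∅
  n1: DF={n1,n4}
  n2: DF={n1,n4}
  n3: DF={n4}
  n4: DF=∅

φ for k: defs {n0,n2}
  DF⁺ = {n1,n4}

Answer: ["n1", "n4"]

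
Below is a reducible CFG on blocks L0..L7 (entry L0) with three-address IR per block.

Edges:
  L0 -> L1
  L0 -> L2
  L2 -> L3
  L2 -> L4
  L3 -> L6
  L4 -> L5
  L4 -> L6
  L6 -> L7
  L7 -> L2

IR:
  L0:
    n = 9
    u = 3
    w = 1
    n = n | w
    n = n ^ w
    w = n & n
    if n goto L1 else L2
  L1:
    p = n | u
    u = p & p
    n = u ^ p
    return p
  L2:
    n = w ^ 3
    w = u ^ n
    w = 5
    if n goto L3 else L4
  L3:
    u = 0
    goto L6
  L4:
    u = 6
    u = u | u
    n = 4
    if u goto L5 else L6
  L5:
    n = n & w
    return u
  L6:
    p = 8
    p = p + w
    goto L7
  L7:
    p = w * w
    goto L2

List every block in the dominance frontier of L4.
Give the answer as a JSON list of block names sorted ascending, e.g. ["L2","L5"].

idom tree: L1←L0 L2←L0 L3←L2 L4←L2 L5←L4 L6←L2 L7←L6
Dom at joins:
  L2: preds {L0,L7}: {L0} ∩ {L0,L2,L6,L7} = {L0}; idom=L0
  L6: preds {L3,L4}: {L0,L2,L3} ∩ {L0,L2,L4} = {L0,L2}; idom=L2

Frontier:
  L2←L0: walk · to L0
  L2←L7: walk L7→L6→L2 to L0
  L6←L3: walk L3 to L2
  L6←L4: walk L4 to L2
  L0: DF=∅
  L1: DF=∅
  L2: DF={L2}
  L3: DF={L6}
  L4: DF={L6}
  L5: DF=∅
  L6: DF={L2}
  L7: DF={L2}

DF(L4) = ["L6"]

Answer: ["L6"]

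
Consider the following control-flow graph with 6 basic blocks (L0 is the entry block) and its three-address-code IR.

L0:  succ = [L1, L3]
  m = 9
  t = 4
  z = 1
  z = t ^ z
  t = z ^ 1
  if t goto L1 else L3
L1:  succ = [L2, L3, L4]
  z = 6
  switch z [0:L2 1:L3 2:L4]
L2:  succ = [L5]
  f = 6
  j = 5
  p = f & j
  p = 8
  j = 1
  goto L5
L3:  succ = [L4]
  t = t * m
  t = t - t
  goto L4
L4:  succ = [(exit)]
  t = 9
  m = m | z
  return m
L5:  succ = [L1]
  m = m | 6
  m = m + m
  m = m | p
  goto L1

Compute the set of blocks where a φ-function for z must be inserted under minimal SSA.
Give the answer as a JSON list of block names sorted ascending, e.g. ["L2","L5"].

idom tree: L1←L0 L2←L1 L3←L0 L4←L0 L5←L2
Dom∩ at merges:
  L1: preds {L0,L5}: {L0} ∩ {L0,L1,L2,L5} = {L0}; idom=L0
  L3: preds {L0,L1}: {L0} ∩ {L0,L1} = {L0}; idom=L0
  L4: preds {L1,L3}: {L0,L1} ∩ {L0,L3} = {L0}; idom=L0

Frontier:
  L1←L0: walk · to L0
  L1←L5: walk L5→L2→L1 to L0
  L3←L0: walk · to L0
  L3←L1: walk L1 to L0
  L4←L1: walk L1 to L0
  L4←L3: walk L3 to L0
  L0 → ∅
  L1 → {L1,L3,L4}
  L2 → {L1}
  L3 → {L4}
  L4 → ∅
  L5 → {L1}

φ for z: defs {L0,L1}
  DF⁺ = {L1,L3,L4}

Answer: ["L1", "L3", "L4"]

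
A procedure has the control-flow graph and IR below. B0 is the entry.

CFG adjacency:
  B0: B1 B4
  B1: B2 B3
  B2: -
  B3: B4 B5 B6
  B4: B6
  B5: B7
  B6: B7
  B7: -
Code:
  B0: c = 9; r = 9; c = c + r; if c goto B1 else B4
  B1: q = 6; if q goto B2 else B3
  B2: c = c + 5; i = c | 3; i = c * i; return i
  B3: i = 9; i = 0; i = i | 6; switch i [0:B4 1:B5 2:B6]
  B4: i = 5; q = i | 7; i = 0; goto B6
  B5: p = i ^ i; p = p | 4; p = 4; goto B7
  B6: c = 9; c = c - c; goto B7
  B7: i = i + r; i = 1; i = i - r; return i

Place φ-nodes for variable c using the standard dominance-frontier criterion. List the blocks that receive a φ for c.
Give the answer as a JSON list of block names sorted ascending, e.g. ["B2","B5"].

idom tree: B1←B0 B2←B1 B3←B1 B4←B0 B5←B3 B6←B0 B7←B0
Dom∩ at merges:
  B4: preds {B0,B3}: {B0} ∩ {B0,B1,B3} = {B0}; idom=B0
  B6: preds {B3,B4}: {B0,B1,B3} ∩ {B0,B4} = {B0}; idom=B0
  B7: preds {B5,B6}: {B0,B1,B3,B5} ∩ {B0,B6} = {B0}; idom=B0

DF walk-up:
  B4←B0: walk · to B0
  B4←B3: walk B3→B1 to B0
  B6←B3: walk B3→B1 to B0
  B6←B4: walk B4 to B0
  B7←B5: walk B5→B3→B1 to B0
  B7←B6: walk B6 to B0
  DF(B0)=∅
  DF(B1)={B4,B6,B7}
  DF(B2)=∅
  DF(B3)={B4,B6,B7}
  DF(B4)={B6}
  DF(B5)={B7}
  DF(B6)={B7}
  DF(B7)=∅

φ for c: defs {B0,B2,B6}
  DF⁺ = {B7}

Answer: ["B7"]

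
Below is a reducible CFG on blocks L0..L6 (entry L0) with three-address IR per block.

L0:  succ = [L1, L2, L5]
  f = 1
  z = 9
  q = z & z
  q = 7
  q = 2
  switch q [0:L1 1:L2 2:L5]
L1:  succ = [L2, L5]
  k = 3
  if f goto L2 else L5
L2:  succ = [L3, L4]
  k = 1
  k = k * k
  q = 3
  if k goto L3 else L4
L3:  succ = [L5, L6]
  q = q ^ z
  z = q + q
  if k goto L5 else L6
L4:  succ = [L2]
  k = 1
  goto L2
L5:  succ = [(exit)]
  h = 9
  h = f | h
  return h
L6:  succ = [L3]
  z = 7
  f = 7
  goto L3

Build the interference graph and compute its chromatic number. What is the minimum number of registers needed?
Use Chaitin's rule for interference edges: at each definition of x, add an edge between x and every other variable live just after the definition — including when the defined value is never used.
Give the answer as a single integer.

Answer: 4

Analysis:
Per-block:
  L0: def={f,q,z} ue=∅
  L1: def={k} ue={f}
  L2: def={k,q} ue=∅
  L3: def={q,z} ue={k,q,z}
  L4: def={k} ue=∅
  L5: def={h} ue={f}
  L6: def={f,z} ue=∅

Backward fixpoint:
  L0 li=∅ lo={f,z}
  L1 li={f,z} lo={f,z}
  L2 li={f,z} lo={f,k,q,z}
  L3 li={f,k,q,z} lo={f,k,q}
  L4 li={f,z} lo={f,z}
  L5 li={f} lo=∅
  L6 li={k,q} lo={f,k,q,z}

Interfere edges:
  f: {h,k,q,z}
  h: {f}
  k: {f,q,z}
  q: {f,k,z}
  z: {f,k,q}

Chromatic number:
  {f,k,q,z} pairwise interfere (4-clique) ⇒ χ ≥ 4
  assign f→r0 h→r1 k→r1 q→r2 z→r3 — no edge inside a register ⇒ χ ≤ 4
  χ = 4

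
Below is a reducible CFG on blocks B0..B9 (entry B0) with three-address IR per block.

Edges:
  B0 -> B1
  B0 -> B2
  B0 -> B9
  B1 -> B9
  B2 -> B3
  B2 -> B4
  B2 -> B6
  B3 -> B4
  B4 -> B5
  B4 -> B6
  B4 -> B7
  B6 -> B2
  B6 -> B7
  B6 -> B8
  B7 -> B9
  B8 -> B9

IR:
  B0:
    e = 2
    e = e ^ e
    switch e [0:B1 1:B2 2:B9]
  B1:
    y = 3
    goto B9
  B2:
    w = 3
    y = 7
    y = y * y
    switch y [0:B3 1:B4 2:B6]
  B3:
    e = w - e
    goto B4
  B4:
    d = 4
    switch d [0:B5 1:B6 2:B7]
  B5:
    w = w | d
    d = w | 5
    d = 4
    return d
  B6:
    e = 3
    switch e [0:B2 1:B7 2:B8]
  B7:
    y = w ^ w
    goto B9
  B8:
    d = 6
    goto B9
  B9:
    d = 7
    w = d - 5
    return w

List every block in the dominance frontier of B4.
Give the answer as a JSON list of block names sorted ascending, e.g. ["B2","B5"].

idom tree: B1←B0 B2←B0 B3←B2 B4←B2 B5←B4 B6←B2 B7←B2 B8←B6 B9←B0
Dom at joins:
  B2: preds {B0,B6}: {B0} ∩ {B0,B2,B6} = {B0}; idom=B0
  B4: preds {B2,B3}: {B0,B2} ∩ {B0,B2,B3} = {B0,B2}; idom=B2
  B6: preds {B2,B4}: {B0,B2} ∩ {B0,B2,B4} = {B0,B2}; idom=B2
  B7: preds {B4,B6}: {B0,B2,B4} ∩ {B0,B2,B6} = {B0,B2}; idom=B2
  B9: preds {B0,B1,B7,B8}: {B0} ∩ {B0,B1} ∩ {B0,B2,B7} ∩ {B0,B2,B6,B8} = {B0}; idom=B0

DF derivation:
  B2←B0: walk · to B0
  B2←B6: walk B6→B2 to B0
  B4←B2: walk · to B2
  B4←B3: walk B3 to B2
  B6←B2: walk · to B2
  B6←B4: walk B4 to B2
  B7←B4: walk B4 to B2
  B7←B6: walk B6 to B2
  B9←B0: walk · to B0
  B9←B1: walk B1 to B0
  B9←B7: walk B7→B2 to B0
  B9←B8: walk B8→B6→B2 to B0
  DF(B0)=∅
  DF(B1)={B9}
  DF(B2)={B2,B9}
  DF(B3)={B4}
  DF(B4)={B6,B7}
  DF(B5)=∅
  DF(B6)={B2,B7,B9}
  DF(B7)={B9}
  DF(B8)={B9}
  DF(B9)=∅

DF(B4) = ["B6", "B7"]

Answer: ["B6", "B7"]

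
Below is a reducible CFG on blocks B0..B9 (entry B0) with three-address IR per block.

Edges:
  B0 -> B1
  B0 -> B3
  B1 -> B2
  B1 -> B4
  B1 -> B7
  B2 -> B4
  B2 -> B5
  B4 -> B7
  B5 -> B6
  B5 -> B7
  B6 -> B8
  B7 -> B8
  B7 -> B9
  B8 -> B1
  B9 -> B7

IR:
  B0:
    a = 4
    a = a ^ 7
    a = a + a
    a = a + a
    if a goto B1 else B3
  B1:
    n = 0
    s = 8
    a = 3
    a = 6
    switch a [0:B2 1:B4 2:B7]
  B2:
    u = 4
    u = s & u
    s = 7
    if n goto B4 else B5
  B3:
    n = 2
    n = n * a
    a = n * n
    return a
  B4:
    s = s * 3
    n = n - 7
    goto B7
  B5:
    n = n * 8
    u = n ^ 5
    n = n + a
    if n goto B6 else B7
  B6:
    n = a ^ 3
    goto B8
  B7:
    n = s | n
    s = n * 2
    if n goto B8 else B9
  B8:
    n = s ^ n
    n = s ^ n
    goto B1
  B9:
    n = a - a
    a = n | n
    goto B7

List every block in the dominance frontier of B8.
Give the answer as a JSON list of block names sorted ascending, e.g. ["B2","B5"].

Answer: ["B1"]

Working:
idom tree: B1←B0 B2←B1 B3←B0 B4←B1 B5←B2 B6←B5 B7←B1 B8←B1 B9←B7
Join-block Dom:
  B1: preds {B0,B8}: {B0} ∩ {B0,B1,B8} = {B0}; idom=B0
  B4: preds {B1,B2}: {B0,B1} ∩ {B0,B1,B2} = {B0,B1}; idom=B1
  B7: preds {B1,B4,B5,B9}: {B0,B1} ∩ {B0,B1,B4} ∩ {B0,B1,B2,B5} ∩ {B0,B1,B7,B9} = {B0,B1}; idom=B1
  B8: preds {B6,B7}: {B0,B1,B2,B5,B6} ∩ {B0,B1,B7} = {B0,B1}; idom=B1

DF derivation:
  join B1 pred B0: · stop@B0
  join B1 pred B8: B8→B1 stop@B0
  join B4 pred B1: · stop@B1
  join B4 pred B2: B2 stop@B1
  join B7 pred B1: · stop@B1
  join B7 pred B4: B4 stop@B1
  join B7 pred B5: B5→B2 stop@B1
  join B7 pred B9: B9→B7 stop@B1
  join B8 pred B6: B6→B5→B2 stop@B1
  join B8 pred B7: B7 stop@B1
  B0 → ∅
  B1 → {B1}
  B2 → {B4,B7,B8}
  B3 → ∅
  B4 → {B7}
  B5 → {B7,B8}
  B6 → {B8}
  B7 → {B7,B8}
  B8 → {B1}
  B9 → {B7}

DF(B8) = ["B1"]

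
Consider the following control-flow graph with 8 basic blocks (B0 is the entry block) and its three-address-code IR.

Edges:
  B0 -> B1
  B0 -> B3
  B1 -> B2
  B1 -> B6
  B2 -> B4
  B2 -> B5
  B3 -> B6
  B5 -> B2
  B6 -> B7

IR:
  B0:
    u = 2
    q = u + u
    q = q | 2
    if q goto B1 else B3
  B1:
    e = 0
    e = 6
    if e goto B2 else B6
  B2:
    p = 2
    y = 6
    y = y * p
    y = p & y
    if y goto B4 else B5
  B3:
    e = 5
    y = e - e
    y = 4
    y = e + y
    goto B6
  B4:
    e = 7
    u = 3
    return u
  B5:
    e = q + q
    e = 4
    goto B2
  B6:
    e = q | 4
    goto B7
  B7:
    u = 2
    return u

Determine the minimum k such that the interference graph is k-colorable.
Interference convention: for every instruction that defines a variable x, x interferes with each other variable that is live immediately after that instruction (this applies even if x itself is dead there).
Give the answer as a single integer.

Answer: 3

Working:
Block summaries:
  B0: {q,u} / ∅
  B1: {e} / ∅
  B2: {p,y} / ∅
  B3: {e,y} / ∅
  B4: {e,u} / ∅
  B5: {e} / {q}
  B6: {e} / {q}
  B7: {u} / ∅

Liveness:
  B0 li=∅ lo={q}
  B1 li={q} lo={q}
  B2 li={q} lo={q}
  B3 li={q} lo={q}
  B4 li=∅ lo=∅
  B5 li={q} lo={q}
  B6 li={q} lo=∅
  B7 li=∅ lo=∅

Interference:
  e — {q,y}
  p — {q,y}
  q — {e,p,y}
  u — ∅
  y — {e,p,q}

Registers:
  clique {e,q,y} ⇒ need ≥ 3
  assign e→R2 p→R2 q→R0 u→R0 y→R1 — no edge inside a register ⇒ χ ≤ 3
  χ = 3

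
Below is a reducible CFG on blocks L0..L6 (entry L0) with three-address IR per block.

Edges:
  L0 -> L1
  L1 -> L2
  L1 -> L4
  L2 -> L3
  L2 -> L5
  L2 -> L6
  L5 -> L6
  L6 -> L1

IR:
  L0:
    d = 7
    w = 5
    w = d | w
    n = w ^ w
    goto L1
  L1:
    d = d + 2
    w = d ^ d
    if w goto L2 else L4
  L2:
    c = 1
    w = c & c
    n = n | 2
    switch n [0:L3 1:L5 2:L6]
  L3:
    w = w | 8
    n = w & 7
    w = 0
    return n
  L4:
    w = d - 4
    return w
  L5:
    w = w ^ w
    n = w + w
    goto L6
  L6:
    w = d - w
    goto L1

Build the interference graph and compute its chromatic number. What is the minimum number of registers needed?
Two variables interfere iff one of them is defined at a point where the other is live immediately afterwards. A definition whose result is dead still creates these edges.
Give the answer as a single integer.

def/use:
  L0: def={d,n,w} ue=∅
  L1: def={d,w} ue={d}
  L2: def={c,n,w} ue={n}
  L3: def={n,w} ue={w}
  L4: def={w} ue={d}
  L5: def={n,w} ue={w}
  L6: def={w} ue={d,w}

Liveness:
  L0 li=∅ lo={d,n}
  L1 li={d,n} lo={d,n}
  L2 li={d,n} lo={d,n,w}
  L3 li={w} lo=∅
  L4 li={d} lo=∅
  L5 li={d,w} lo={d,n,w}
  L6 li={d,n,w} lo={d,n}

Conflict graph:
  c: {d,n}
  d: {c,n,w}
  n: {c,d,w}
  w: {d,n}

Registers:
  lower bound: {c,d,n} mutually conflict ⇒ χ ≥ 3
  3-colouring: r0={d}  r1={n}  r2={c,w}
  χ = 3

Answer: 3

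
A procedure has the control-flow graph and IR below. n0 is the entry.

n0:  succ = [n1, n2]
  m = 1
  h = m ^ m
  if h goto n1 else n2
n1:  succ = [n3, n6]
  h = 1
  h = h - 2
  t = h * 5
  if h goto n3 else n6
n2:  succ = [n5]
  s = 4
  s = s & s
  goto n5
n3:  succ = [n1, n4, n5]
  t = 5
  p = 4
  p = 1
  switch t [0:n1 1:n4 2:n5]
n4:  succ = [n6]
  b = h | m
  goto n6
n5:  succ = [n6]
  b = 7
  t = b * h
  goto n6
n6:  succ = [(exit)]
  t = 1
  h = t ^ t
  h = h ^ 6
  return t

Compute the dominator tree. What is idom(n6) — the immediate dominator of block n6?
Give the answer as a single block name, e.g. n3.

idom tree: n1←n0 n2←n0 n3←n1 n4←n3 n5←n0 n6←n0
Dom∩ at merges:
  n1: preds {n0,n3}: {n0} ∩ {n0,n1,n3} = {n0}; idom=n0
  n5: preds {n2,n3}: {n0,n2} ∩ {n0,n1,n3} = {n0}; idom=n0
  n6: preds {n1,n4,n5}: {n0,n1} ∩ {n0,n1,n3,n4} ∩ {n0,n5} = {n0}; idom=n0

idom(n6) = n0

Answer: n0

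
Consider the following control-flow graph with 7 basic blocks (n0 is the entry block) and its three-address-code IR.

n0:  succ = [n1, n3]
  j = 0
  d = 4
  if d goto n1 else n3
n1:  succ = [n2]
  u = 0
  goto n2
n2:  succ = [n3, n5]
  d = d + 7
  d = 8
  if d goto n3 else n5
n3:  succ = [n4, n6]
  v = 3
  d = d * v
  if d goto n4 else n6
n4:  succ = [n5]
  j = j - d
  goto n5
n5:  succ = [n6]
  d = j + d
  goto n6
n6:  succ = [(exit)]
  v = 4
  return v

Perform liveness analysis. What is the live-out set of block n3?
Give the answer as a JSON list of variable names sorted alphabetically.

def/use:
  n0 def {d,j} use ∅
  n1 def {u} use ∅
  n2 def {d} use {d}
  n3 def {d,v} use {d}
  n4 def {j} use {d,j}
  n5 def {d} use {d,j}
  n6 def {v} use ∅

Live sets:
  n0: in=∅ out={d,j}
  n1: in={d,j} out={d,j}
  n2: in={d,j} out={d,j}
  n3: in={d,j} out={d,j}
  n4: in={d,j} out={d,j}
  n5: in={d,j} out=∅
  n6: in=∅ out=∅

live-out(n3) = ["d", "j"]

Answer: ["d", "j"]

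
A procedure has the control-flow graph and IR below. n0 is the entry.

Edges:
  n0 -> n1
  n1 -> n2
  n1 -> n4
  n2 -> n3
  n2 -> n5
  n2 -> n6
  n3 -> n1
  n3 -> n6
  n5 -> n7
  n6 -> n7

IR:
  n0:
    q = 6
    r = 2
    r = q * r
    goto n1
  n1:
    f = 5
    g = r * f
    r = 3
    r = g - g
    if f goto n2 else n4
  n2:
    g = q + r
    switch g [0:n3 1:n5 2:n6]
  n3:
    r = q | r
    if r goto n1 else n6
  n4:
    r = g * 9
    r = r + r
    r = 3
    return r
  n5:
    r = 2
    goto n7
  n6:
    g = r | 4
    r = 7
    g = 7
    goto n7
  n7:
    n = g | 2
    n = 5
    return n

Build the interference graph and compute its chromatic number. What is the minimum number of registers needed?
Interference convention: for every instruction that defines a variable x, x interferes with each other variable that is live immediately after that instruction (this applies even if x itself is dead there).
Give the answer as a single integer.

Per-block:
  n0: {q,r} / ∅
  n1: {f,g,r} / {r}
  n2: {g} / {q,r}
  n3: {r} / {q,r}
  n4: {r} / {g}
  n5: {r} / ∅
  n6: {g,r} / {r}
  n7: {n} / {g}

Live sets:
  live n0: ∅→{q,r}
  live n1: {q,r}→{g,q,r}
  live n2: {q,r}→{g,q,r}
  live n3: {q,r}→{q,r}
  live n4: {g}→∅
  live n5: {g}→{g}
  live n6: {r}→{g}
  live n7: {g}→∅

Conflict graph:
  f — {g,q,r}
  g — {f,q,r}
  n — ∅
  q — {f,g,r}
  r — {f,g,q}

Colouring:
  {f,g,q,r} pairwise interfere (4-clique) ⇒ χ ≥ 4
  4-colouring: c0={f,n}  c1={g}  c2={q}  c3={r}
  χ = 4

Answer: 4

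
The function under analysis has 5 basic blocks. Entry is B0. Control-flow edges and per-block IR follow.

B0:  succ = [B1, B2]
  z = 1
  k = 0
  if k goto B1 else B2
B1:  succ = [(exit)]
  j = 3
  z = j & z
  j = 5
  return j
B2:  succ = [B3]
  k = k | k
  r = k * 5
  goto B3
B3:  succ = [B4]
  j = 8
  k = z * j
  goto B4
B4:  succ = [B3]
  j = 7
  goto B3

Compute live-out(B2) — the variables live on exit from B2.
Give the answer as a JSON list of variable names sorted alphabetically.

def/use:
  B0: {k,z} / ∅
  B1: {j,z} / {z}
  B2: {k,r} / {k}
  B3: {j,k} / {z}
  B4: {j} / ∅

Live sets:
  live B0: ∅→{k,z}
  live B1: {z}→∅
  live B2: {k,z}→{z}
  live B3: {z}→{z}
  live B4: {z}→{z}

live-out(B2) = ["z"]

Answer: ["z"]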